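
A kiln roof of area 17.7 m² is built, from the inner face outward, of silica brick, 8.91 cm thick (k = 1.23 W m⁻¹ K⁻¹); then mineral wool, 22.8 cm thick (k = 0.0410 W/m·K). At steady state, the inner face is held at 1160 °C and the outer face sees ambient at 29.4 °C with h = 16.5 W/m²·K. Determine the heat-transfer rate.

Q = 3.51 kW

Resistance network (inner→outer):
  R_silica brick = L/(kA) = 0.0891/(1.23·17.7) = 0.004093 K/W
  R_mineral wool = L/(kA) = 0.228/(0.0410·17.7) = 0.3142 K/W
  R_conv,out = 1/(hA) = 1/(16.5·17.7) = 0.003424 K/W
ΣR = 0.004093 + 0.3142 + 0.003424 = 0.3217 K/W
Q = ΔT/ΣR = (1160 °C − 29.4 °C)/0.3217 = 3510 W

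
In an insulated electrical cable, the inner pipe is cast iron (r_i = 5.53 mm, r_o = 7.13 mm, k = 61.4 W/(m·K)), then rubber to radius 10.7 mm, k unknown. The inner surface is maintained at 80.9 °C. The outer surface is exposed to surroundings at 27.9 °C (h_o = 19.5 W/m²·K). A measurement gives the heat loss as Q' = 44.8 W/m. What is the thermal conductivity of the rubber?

k = 0.154 W/m·K

ΣR = ΔT/Q' = |80.9 − 27.9|/44.8 = 1.183 m·K/W
Known resistances:
  R'_cast iron = ln(0.00713/0.00553)/(2πk) = 0.2541/(2π·61.4) = 6.587×10^-4 m·K/W
  R'_conv,out = 1/(2πr h) = 1/(2π·0.0107·19.5) = 0.7628 m·K/W
R_rubber = ΣR − ΣR_known = 1.183 − 0.7635 = 0.4195 m·K/W
ln(r₂/r₁)/(2πk) = 0.4195 ⇒ k = 0.4059/(2π·0.4195) = 0.154 W/m·K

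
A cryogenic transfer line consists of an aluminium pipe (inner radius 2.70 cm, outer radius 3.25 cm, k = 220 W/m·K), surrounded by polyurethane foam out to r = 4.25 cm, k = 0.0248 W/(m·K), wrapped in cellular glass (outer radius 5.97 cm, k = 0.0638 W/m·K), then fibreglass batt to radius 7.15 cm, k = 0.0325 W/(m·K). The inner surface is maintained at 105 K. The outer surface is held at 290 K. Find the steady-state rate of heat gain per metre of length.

Q' = 53.6 W/m

Series thermal resistances, inner to outer:
  R'_aluminium = ln(0.0325/0.0270)/(2πk) = 0.1854/(2π·220) = 1.341×10^-4 m·K/W
  R'_polyurethane foam = ln(0.0425/0.0325)/(2πk) = 0.2683/(2π·0.0248) = 1.722 m·K/W
  R'_cellular glass = ln(0.0597/0.0425)/(2πk) = 0.3398/(2π·0.0638) = 0.8477 m·K/W
  R'_fibreglass batt = ln(0.0715/0.0597)/(2πk) = 0.1804/(2π·0.0325) = 0.8833 m·K/W
ΣR = 1.341×10^-4 + 1.722 + 0.8477 + 0.8833 = 3.453 m·K/W
Q' = ΔT/ΣR = (105 K − 290 K)/3.453 = -53.6 W/m
(Negative Q' ⇒ heat flows inward; heat gain = 53.6 W/m.)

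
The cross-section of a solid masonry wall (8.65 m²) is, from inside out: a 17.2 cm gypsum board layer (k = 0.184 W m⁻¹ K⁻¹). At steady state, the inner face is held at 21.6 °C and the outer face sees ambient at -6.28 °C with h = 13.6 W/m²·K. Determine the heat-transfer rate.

Resistance network (inner→outer):
  R_gypsum board = L/(kA) = 0.172/(0.184·8.65) = 0.1081 K/W
  R_conv,out = 1/(hA) = 1/(13.6·8.65) = 0.008501 K/W
ΣR = 0.1081 + 0.008501 = 0.1166 K/W
Q = ΔT/ΣR = (21.6 °C − -6.28 °C)/0.1166 = 239 W

Q = 239 W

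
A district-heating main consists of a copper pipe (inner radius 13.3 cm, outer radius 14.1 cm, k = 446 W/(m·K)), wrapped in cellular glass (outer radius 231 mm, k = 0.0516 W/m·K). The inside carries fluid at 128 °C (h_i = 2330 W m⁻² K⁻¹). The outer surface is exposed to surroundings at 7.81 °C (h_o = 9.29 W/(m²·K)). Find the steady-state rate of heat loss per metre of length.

Resistance network (inner→outer):
  R'_conv,in = 1/(2πr h) = 1/(2π·0.133·2330) = 5.136×10^-4 m·K/W
  R'_copper = ln(0.141/0.133)/(2πk) = 0.05841/(2π·446) = 2.084×10^-5 m·K/W
  R'_cellular glass = ln(0.231/0.141)/(2πk) = 0.4937/(2π·0.0516) = 1.523 m·K/W
  R'_conv,out = 1/(2πr h) = 1/(2π·0.231·9.29) = 0.07416 m·K/W
ΣR = 5.136×10^-4 + 2.084×10^-5 + 1.523 + 0.07416 = 1.598 m·K/W
Q' = ΔT/ΣR = (128 °C − 7.81 °C)/1.598 = 75.2 W/m

Q' = 75.2 W/m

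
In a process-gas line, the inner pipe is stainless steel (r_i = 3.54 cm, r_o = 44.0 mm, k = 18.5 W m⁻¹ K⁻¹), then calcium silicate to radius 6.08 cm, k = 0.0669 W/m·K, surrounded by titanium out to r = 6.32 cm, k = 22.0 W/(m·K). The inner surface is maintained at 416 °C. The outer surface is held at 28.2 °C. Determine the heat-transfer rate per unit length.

Q' = 503 W/m

Resistance network (inner→outer):
  R'_stainless steel = ln(0.0440/0.0354)/(2πk) = 0.2175/(2π·18.5) = 0.001871 m·K/W
  R'_calcium silicate = ln(0.0608/0.0440)/(2πk) = 0.3234/(2π·0.0669) = 0.7694 m·K/W
  R'_titanium = ln(0.0632/0.0608)/(2πk) = 0.03871/(2π·22.0) = 2.801×10^-4 m·K/W
ΣR = 0.001871 + 0.7694 + 2.801×10^-4 = 0.7716 m·K/W
Q' = ΔT/ΣR = (416 °C − 28.2 °C)/0.7716 = 503 W/m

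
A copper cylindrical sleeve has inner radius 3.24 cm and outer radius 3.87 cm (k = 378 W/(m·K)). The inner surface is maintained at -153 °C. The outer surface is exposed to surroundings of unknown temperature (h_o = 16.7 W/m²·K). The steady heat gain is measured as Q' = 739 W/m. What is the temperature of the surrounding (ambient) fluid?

Series resistances:
  R'_copper = ln(0.0387/0.0324)/(2πk) = 0.1777/(2π·378) = 7.481×10^-5 m·K/W
  R'_conv,out = 1/(2πr h) = 1/(2π·0.0387·16.7) = 0.2463 m·K/W
ΣR = 0.2463 m·K/W
ΔT = Q'·ΣR = 739 × 0.2463 = 182.0 K
Heat flows inward, so T_out = T_in + ΔT = -153 + 182.0 = 29.0 °C

T_out = 29.0 °C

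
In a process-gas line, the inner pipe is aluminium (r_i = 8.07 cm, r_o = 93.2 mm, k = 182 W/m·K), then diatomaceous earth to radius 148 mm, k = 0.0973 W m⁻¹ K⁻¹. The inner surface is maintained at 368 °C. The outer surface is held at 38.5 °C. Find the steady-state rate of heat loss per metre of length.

Q' = 436 W/m

Series thermal resistances, inner to outer:
  R'_aluminium = ln(0.0932/0.0807)/(2πk) = 0.1440/(2π·182) = 1.259×10^-4 m·K/W
  R'_diatomaceous earth = ln(0.148/0.0932)/(2πk) = 0.4625/(2π·0.0973) = 0.7565 m·K/W
ΣR = 1.259×10^-4 + 0.7565 = 0.7566 m·K/W
Q' = ΔT/ΣR = (368 °C − 38.5 °C)/0.7566 = 436 W/m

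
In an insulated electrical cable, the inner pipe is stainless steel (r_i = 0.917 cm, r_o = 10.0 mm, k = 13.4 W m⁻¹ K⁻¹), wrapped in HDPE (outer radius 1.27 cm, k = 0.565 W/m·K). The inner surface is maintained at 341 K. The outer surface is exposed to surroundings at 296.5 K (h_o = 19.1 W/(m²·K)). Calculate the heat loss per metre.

Resistance network (inner→outer):
  R'_stainless steel = ln(0.0100/0.00917)/(2πk) = 0.08665/(2π·13.4) = 0.001029 m·K/W
  R'_HDPE = ln(0.0127/0.0100)/(2πk) = 0.2390/(2π·0.565) = 0.06733 m·K/W
  R'_conv,out = 1/(2πr h) = 1/(2π·0.0127·19.1) = 0.6561 m·K/W
ΣR = 0.001029 + 0.06733 + 0.6561 = 0.7245 m·K/W
Q' = ΔT/ΣR = (341 K − 296.5 K)/0.7245 = 61.4 W/m

Q' = 61.4 W/m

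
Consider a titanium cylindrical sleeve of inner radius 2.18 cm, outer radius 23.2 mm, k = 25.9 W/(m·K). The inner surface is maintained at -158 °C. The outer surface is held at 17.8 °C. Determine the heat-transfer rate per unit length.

Q' = 4.60×10^5 W/m

Q' = 2πk·ΔT/ln(r₂/r₁) = 2π × 25.9 × 175.8 / ln(0.0232/0.0218) = 4.60×10^5 W/m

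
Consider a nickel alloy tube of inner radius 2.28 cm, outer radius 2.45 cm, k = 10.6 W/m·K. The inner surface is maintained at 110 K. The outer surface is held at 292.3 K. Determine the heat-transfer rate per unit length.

Q' = 169 kW/m

Q' = 2πk·ΔT/ln(r₂/r₁) = 2π × 10.6 × 182.3 / ln(0.0245/0.0228) = 1.69×10^5 W/m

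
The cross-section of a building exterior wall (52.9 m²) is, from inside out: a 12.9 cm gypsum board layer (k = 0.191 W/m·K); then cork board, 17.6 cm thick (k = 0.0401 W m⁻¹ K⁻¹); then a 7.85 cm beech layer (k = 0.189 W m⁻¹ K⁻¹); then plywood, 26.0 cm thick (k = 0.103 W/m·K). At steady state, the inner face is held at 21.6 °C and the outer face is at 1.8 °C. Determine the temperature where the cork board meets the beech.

T = 9.07 °C

Resistance network (inner→outer):
  R_gypsum board = L/(kA) = 0.129/(0.191·52.9) = 0.01277 K/W
  R_cork board = L/(kA) = 0.176/(0.0401·52.9) = 0.08297 K/W
  R_beech = L/(kA) = 0.0785/(0.189·52.9) = 0.007851 K/W
  R_plywood = L/(kA) = 0.260/(0.103·52.9) = 0.04772 K/W
ΣR = 0.01277 + 0.08297 + 0.007851 + 0.04772 = 0.1513 K/W
Q = ΔT/ΣR = (21.6 °C − 1.8 °C)/0.1513 = 130.9 W
From the inner boundary to the cork board/beech interface, ΣR_partial = 0.09574 K/W.
T_interface = T_in − Q·ΣR_partial = 21.6 °C − (130.9)(0.09574) = 9.07 °C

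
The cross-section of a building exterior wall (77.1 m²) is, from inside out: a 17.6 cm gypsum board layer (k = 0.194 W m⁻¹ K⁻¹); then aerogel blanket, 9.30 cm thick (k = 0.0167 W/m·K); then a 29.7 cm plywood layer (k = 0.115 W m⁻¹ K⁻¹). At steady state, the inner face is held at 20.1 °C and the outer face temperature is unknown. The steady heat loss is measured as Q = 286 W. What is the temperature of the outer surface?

T_out = -13.5 °C

Sum the resistances:
  R_gypsum board = L/(kA) = 0.176/(0.194·77.1) = 0.01177 K/W
  R_aerogel blanket = L/(kA) = 0.0930/(0.0167·77.1) = 0.07223 K/W
  R_plywood = L/(kA) = 0.297/(0.115·77.1) = 0.03350 K/W
ΣR = 0.1175 K/W
ΔT = Q·ΣR = 286 × 0.1175 = 33.60 K
Heat flows outward, so T_out = T_in − ΔT = 20.1 − 33.60 = -13.5 °C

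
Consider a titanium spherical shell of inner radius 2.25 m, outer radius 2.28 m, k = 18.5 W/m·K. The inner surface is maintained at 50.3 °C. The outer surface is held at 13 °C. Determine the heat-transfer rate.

Q = 4πk·ΔT/(1/r₁ − 1/r₂) = 4π × 18.5 × 37.3 / (1/2.25 − 1/2.28) = 1.48×10^6 W

Q = 1480 kW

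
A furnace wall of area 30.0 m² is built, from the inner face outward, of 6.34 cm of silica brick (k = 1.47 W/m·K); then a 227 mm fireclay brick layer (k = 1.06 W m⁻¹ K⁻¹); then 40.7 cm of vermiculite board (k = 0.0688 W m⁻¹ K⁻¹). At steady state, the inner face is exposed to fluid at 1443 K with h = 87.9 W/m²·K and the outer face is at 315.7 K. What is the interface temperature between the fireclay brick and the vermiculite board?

T = 1394 K

Series thermal resistances, inner to outer:
  R_conv,in = 1/(hA) = 1/(87.9·30.0) = 3.792×10^-4 K/W
  R_silica brick = L/(kA) = 0.0634/(1.47·30.0) = 0.001438 K/W
  R_fireclay brick = L/(kA) = 0.227/(1.06·30.0) = 0.007138 K/W
  R_vermiculite board = L/(kA) = 0.407/(0.0688·30.0) = 0.1972 K/W
ΣR = 3.792×10^-4 + 0.001438 + 0.007138 + 0.1972 = 0.2062 K/W
Q = ΔT/ΣR = (1443 K − 315.7 K)/0.2062 = 5467 W
From the inner boundary to the fireclay brick/vermiculite board interface, ΣR_partial = 0.008955 K/W.
T_interface = T_in − Q·ΣR_partial = 1443 K − (5467)(0.008955) = 1394 K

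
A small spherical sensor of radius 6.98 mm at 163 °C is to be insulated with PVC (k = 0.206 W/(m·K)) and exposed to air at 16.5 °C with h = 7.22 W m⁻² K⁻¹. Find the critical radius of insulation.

r_cr = 5.71 cm

For a sphere, r_cr = 2k_ins/h = 2·0.206/7.22 = 0.0571 m = 5.71 cm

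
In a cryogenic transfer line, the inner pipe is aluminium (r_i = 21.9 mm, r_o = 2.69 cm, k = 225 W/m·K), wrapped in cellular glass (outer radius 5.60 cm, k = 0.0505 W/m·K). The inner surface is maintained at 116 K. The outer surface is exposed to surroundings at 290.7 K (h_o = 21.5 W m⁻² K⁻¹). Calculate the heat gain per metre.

Series thermal resistances, inner to outer:
  R'_aluminium = ln(0.0269/0.0219)/(2πk) = 0.2056/(2π·225) = 1.455×10^-4 m·K/W
  R'_cellular glass = ln(0.0560/0.0269)/(2πk) = 0.7332/(2π·0.0505) = 2.311 m·K/W
  R'_conv,out = 1/(2πr h) = 1/(2π·0.0560·21.5) = 0.1322 m·K/W
ΣR = 1.455×10^-4 + 2.311 + 0.1322 = 2.443 m·K/W
Q' = ΔT/ΣR = (116 K − 290.7 K)/2.443 = -71.5 W/m
(Negative Q' ⇒ heat flows inward; heat gain = 71.5 W/m.)

Q' = 71.5 W/m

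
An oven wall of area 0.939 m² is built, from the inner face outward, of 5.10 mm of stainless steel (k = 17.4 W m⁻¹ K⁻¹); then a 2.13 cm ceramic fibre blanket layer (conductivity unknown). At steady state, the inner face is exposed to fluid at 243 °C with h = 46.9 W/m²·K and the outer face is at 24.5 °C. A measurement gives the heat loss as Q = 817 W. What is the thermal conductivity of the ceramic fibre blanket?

ΣR = ΔT/Q = |243 − 24.5|/817 = 0.2674 K/W
Known resistances:
  R_conv,in = 1/(hA) = 1/(46.9·0.939) = 0.02271 K/W
  R_stainless steel = L/(kA) = 0.00510/(17.4·0.939) = 3.121×10^-4 K/W
R_ceramic fibre blanket = ΣR − ΣR_known = 0.2674 − 0.02302 = 0.2444 K/W
L/(kA) = 0.2444 ⇒ k = 0.0213/(0.2444·0.939) = 0.0928 W/m·K

k = 0.0928 W/m·K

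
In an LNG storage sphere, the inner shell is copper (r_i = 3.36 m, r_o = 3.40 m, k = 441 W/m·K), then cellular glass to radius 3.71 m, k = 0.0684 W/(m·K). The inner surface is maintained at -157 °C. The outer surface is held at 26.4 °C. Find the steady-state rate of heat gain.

Q = 6.41 kW

Series thermal resistances, inner to outer:
  R_copper = (1/3.36 − 1/3.40)/(4πk) = 0.003501/(4π·441) = 6.318×10^-7 K/W
  R_cellular glass = (1/3.40 − 1/3.71)/(4πk) = 0.02458/(4π·0.0684) = 0.02859 K/W
ΣR = 6.318×10^-7 + 0.02859 = 0.02859 K/W
Q = ΔT/ΣR = (-157 °C − 26.4 °C)/0.02859 = -6410 W
(Negative Q ⇒ heat flows inward; heat gain = 6410 W.)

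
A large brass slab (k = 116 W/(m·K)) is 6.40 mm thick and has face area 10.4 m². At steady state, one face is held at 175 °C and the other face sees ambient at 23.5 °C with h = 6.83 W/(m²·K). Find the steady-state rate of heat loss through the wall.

Resistance network (inner→outer):
  R_brass = L/(kA) = 0.00640/(116·10.4) = 5.305×10^-6 K/W
  R_conv,out = 1/(hA) = 1/(6.83·10.4) = 0.01408 K/W
ΣR = 5.305×10^-6 + 0.01408 = 0.01409 K/W
Q = ΔT/ΣR = (175 °C − 23.5 °C)/0.01409 = 10800 W

Q = 10.8 kW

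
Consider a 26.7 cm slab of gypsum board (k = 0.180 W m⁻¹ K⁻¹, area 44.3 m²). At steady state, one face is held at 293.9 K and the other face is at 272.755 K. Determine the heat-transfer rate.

Q = kA·ΔT/L = 0.180 × 44.3 × |293.9 K − 272.755 K| / 0.267 = 631 W

Q = 631 W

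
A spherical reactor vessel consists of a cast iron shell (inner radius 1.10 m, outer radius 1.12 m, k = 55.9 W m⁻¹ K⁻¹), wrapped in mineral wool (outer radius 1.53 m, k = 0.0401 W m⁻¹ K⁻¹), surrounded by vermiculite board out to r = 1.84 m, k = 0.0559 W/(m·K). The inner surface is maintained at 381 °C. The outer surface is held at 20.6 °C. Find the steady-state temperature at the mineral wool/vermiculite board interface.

T = 110 °C

Treat each layer as a resistance in series:
  R_cast iron = (1/1.10 − 1/1.12)/(4πk) = 0.01623/(4π·55.9) = 2.311×10^-5 K/W
  R_mineral wool = (1/1.12 − 1/1.53)/(4πk) = 0.2393/(4π·0.0401) = 0.4748 K/W
  R_vermiculite board = (1/1.53 − 1/1.84)/(4πk) = 0.1101/(4π·0.0559) = 0.1568 K/W
ΣR = 2.311×10^-5 + 0.4748 + 0.1568 = 0.6316 K/W
Q = ΔT/ΣR = (381 °C − 20.6 °C)/0.6316 = 570.6 W
From the inner boundary to the mineral wool/vermiculite board interface, ΣR_partial = 0.4748 K/W.
T_interface = T_in − Q·ΣR_partial = 381 °C − (570.6)(0.4748) = 110 °C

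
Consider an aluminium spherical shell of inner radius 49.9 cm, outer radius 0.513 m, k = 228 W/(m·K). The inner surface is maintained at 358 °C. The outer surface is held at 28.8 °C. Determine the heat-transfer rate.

Q = 4πk·ΔT/(1/r₁ − 1/r₂) = 4π × 228 × 329.2 / (1/0.499 − 1/0.513) = 1.72×10^7 W

Q = 1.72×10^7 W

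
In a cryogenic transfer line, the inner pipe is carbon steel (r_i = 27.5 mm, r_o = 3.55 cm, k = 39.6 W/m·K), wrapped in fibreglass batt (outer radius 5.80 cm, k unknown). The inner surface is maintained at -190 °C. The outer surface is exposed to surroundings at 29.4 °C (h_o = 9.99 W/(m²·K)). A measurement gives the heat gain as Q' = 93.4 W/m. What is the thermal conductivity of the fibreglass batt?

k = 0.0377 W/m·K

ΣR = ΔT/Q' = |-190 − 29.4|/93.4 = 2.349 m·K/W
Known resistances:
  R'_carbon steel = ln(0.0355/0.0275)/(2πk) = 0.2553/(2π·39.6) = 0.001026 m·K/W
  R'_conv,out = 1/(2πr h) = 1/(2π·0.0580·9.99) = 0.2747 m·K/W
R_fibreglass batt = ΣR − ΣR_known = 2.349 − 0.2757 = 2.073 m·K/W
ln(r₂/r₁)/(2πk) = 2.073 ⇒ k = 0.4909/(2π·2.073) = 0.0377 W/m·K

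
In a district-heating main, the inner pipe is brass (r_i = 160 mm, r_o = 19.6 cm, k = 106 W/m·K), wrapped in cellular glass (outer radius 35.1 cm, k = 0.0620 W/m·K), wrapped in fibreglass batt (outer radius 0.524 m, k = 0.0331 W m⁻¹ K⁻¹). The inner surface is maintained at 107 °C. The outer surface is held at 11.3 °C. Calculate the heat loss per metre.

Treat each layer as a resistance in series:
  R'_brass = ln(0.196/0.160)/(2πk) = 0.2029/(2π·106) = 3.047×10^-4 m·K/W
  R'_cellular glass = ln(0.351/0.196)/(2πk) = 0.5827/(2π·0.0620) = 1.496 m·K/W
  R'_fibreglass batt = ln(0.524/0.351)/(2πk) = 0.4007/(2π·0.0331) = 1.927 m·K/W
ΣR = 3.047×10^-4 + 1.496 + 1.927 = 3.423 m·K/W
Q' = ΔT/ΣR = (107 °C − 11.3 °C)/3.423 = 28.0 W/m

Q' = 28.0 W/m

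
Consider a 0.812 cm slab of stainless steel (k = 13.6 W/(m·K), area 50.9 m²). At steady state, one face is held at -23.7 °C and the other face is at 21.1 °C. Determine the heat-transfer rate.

Q = kA·ΔT/L = 13.6 × 50.9 × |-23.7 °C − 21.1 °C| / 0.00812 = 3.82×10^6 W

Q = 3.82×10^6 W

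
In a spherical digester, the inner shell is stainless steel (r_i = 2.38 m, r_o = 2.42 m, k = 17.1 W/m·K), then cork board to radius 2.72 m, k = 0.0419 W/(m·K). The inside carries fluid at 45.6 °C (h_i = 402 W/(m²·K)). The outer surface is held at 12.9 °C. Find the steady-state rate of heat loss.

Resistance network (inner→outer):
  R_conv,in = 1/(4πr²h) = 1/(4π·2.38²·402) = 3.495×10^-5 K/W
  R_stainless steel = (1/2.38 − 1/2.42)/(4πk) = 0.006945/(4π·17.1) = 3.232×10^-5 K/W
  R_cork board = (1/2.42 − 1/2.72)/(4πk) = 0.04558/(4π·0.0419) = 0.08656 K/W
ΣR = 3.495×10^-5 + 3.232×10^-5 + 0.08656 = 0.08663 K/W
Q = ΔT/ΣR = (45.6 °C − 12.9 °C)/0.08663 = 377 W

Q = 377 W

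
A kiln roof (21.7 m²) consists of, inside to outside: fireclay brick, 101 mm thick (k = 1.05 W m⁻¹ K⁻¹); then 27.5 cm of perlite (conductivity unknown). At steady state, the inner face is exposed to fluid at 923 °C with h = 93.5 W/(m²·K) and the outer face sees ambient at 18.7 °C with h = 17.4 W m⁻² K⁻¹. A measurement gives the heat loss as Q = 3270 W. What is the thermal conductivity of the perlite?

ΣR = ΔT/Q = |923 − 18.7|/3270 = 0.2765 K/W
Known resistances:
  R_conv,in = 1/(hA) = 1/(93.5·21.7) = 4.929×10^-4 K/W
  R_fireclay brick = L/(kA) = 0.101/(1.05·21.7) = 0.004433 K/W
  R_conv,out = 1/(hA) = 1/(17.4·21.7) = 0.002648 K/W
R_perlite = ΣR − ΣR_known = 0.2765 − 0.007574 = 0.2689 K/W
L/(kA) = 0.2689 ⇒ k = 0.275/(0.2689·21.7) = 0.0471 W/m·K

k = 0.0471 W/m·K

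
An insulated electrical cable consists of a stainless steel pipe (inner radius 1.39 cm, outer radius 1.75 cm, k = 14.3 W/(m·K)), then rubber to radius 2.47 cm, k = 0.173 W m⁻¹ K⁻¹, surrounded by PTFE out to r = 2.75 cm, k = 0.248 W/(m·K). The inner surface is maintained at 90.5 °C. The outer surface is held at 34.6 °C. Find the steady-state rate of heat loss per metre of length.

Resistance network (inner→outer):
  R'_stainless steel = ln(0.0175/0.0139)/(2πk) = 0.2303/(2π·14.3) = 0.002563 m·K/W
  R'_rubber = ln(0.0247/0.0175)/(2πk) = 0.3446/(2π·0.173) = 0.3170 m·K/W
  R'_PTFE = ln(0.0275/0.0247)/(2πk) = 0.1074/(2π·0.248) = 0.06891 m·K/W
ΣR = 0.002563 + 0.3170 + 0.06891 = 0.3885 m·K/W
Q' = ΔT/ΣR = (90.5 °C − 34.6 °C)/0.3885 = 144 W/m

Q' = 144 W/m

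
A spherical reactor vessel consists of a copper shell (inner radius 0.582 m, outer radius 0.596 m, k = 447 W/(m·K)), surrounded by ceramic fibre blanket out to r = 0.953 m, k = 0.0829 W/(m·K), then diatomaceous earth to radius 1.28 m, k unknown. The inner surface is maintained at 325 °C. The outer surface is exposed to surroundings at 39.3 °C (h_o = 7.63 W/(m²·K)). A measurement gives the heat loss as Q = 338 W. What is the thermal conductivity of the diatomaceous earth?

ΣR = ΔT/Q = |325 − 39.3|/338 = 0.8453 K/W
Known resistances:
  R_copper = (1/0.582 − 1/0.596)/(4πk) = 0.04036/(4π·447) = 7.185×10^-6 K/W
  R_ceramic fibre blanket = (1/0.596 − 1/0.953)/(4πk) = 0.6285/(4π·0.0829) = 0.6033 K/W
  R_conv,out = 1/(4πr²h) = 1/(4π·1.28²·7.63) = 0.006366 K/W
R_diatomaceous earth = ΣR − ΣR_known = 0.8453 − 0.6097 = 0.2356 K/W
(1/r₁−1/r₂)/(4πk) = 0.2356 ⇒ k = 0.2681/(4π·0.2356) = 0.0906 W/m·K

k = 0.0906 W/m·K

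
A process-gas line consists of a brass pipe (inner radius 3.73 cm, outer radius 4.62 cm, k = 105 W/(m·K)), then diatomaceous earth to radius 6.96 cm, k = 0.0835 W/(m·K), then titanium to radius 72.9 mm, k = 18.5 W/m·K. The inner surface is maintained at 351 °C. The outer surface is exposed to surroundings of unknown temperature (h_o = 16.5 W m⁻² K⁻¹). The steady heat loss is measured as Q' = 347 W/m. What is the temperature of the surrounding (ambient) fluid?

Sum the resistances:
  R'_brass = ln(0.0462/0.0373)/(2πk) = 0.2140/(2π·105) = 3.244×10^-4 m·K/W
  R'_diatomaceous earth = ln(0.0696/0.0462)/(2πk) = 0.4098/(2π·0.0835) = 0.7811 m·K/W
  R'_titanium = ln(0.0729/0.0696)/(2πk) = 0.04632/(2π·18.5) = 3.985×10^-4 m·K/W
  R'_conv,out = 1/(2πr h) = 1/(2π·0.0729·16.5) = 0.1323 m·K/W
ΣR = 0.9141 m·K/W
ΔT = Q'·ΣR = 347 × 0.9141 = 317.2 K
Heat flows outward, so T_out = T_in − ΔT = 351 − 317.2 = 33.8 °C

T_out = 33.8 °C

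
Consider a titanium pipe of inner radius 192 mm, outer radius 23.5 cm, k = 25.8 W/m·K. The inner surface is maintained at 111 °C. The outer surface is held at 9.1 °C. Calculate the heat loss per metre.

Q' = 2πk·ΔT/ln(r₂/r₁) = 2π × 25.8 × 101.9 / ln(0.235/0.192) = 81700 W/m

Q' = 81.7 kW/m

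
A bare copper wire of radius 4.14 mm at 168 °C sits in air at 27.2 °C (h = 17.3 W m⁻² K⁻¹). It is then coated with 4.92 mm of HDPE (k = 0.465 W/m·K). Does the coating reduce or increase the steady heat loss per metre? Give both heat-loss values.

Critical radius for a cylinder: r_cr = k/h = 0.0269 m = 2.69 cm.
Outer radius after coating: r₂ = 0.00414 + 0.00492 = 0.00906 m.
Since r₁ < r_cr and r₂ ≤ r_cr, the coating moves toward the maximum at r_cr — heat loss rises.
Bare: R = 1/(2πr₁h) = 2.222 m·K/W; Q = 140.8/2.222 = 63.4 W/m.
Coated: R = R_cond + R_conv = 1.283 m·K/W; Q = 140.8/1.283 = 110 W/m.

increases: 63.4 → 110 W/m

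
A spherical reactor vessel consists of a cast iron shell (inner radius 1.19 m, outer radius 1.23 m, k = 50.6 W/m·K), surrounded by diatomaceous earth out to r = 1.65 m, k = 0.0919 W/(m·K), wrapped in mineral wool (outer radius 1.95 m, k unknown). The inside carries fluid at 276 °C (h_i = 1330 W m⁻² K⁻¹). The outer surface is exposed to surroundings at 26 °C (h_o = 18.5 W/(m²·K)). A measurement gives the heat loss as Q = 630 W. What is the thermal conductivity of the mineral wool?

ΣR = ΔT/Q = |276 − 26|/630 = 0.3968 K/W
Known resistances:
  R_conv,in = 1/(4πr²h) = 1/(4π·1.19²·1330) = 4.225×10^-5 K/W
  R_cast iron = (1/1.19 − 1/1.23)/(4πk) = 0.02733/(4π·50.6) = 4.298×10^-5 K/W
  R_diatomaceous earth = (1/1.23 − 1/1.65)/(4πk) = 0.2069/(4π·0.0919) = 0.1792 K/W
  R_conv,out = 1/(4πr²h) = 1/(4π·1.95²·18.5) = 0.001131 K/W
R_mineral wool = ΣR − ΣR_known = 0.3968 − 0.1804 = 0.2164 K/W
(1/r₁−1/r₂)/(4πk) = 0.2164 ⇒ k = 0.09324/(4π·0.2164) = 0.0343 W/m·K

k = 0.0343 W/m·K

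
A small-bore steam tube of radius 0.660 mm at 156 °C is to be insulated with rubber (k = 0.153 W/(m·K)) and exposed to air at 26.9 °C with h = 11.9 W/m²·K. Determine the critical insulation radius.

For a cylinder, r_cr = k_ins/h = 0.153/11.9 = 0.0129 m = 1.29 cm

r_cr = 1.29 cm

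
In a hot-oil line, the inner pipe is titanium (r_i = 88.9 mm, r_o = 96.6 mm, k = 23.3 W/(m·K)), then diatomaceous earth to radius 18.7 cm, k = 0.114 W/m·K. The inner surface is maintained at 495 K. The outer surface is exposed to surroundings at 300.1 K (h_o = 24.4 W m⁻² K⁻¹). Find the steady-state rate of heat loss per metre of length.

Treat each layer as a resistance in series:
  R'_titanium = ln(0.0966/0.0889)/(2πk) = 0.08307/(2π·23.3) = 5.674×10^-4 m·K/W
  R'_diatomaceous earth = ln(0.187/0.0966)/(2πk) = 0.6605/(2π·0.114) = 0.9222 m·K/W
  R'_conv,out = 1/(2πr h) = 1/(2π·0.187·24.4) = 0.03488 m·K/W
ΣR = 5.674×10^-4 + 0.9222 + 0.03488 = 0.9576 m·K/W
Q' = ΔT/ΣR = (495 K − 300.1 K)/0.9576 = 204 W/m

Q' = 204 W/m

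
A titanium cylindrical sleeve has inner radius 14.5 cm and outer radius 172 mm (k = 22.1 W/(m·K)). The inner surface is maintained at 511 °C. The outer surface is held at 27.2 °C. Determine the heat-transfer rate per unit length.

Q' = 2πk·ΔT/ln(r₂/r₁) = 2π × 22.1 × 483.8 / ln(0.172/0.145) = 3.93×10^5 W/m

Q' = 3.93×10^5 W/m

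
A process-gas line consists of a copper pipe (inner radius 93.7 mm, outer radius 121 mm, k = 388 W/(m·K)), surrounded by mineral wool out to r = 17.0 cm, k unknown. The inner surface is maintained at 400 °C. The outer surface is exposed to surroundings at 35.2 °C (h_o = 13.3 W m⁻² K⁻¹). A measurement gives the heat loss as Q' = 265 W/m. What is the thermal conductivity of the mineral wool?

ΣR = ΔT/Q' = |400 − 35.2|/265 = 1.377 m·K/W
Known resistances:
  R'_copper = ln(0.121/0.0937)/(2πk) = 0.2557/(2π·388) = 1.049×10^-4 m·K/W
  R'_conv,out = 1/(2πr h) = 1/(2π·0.170·13.3) = 0.07039 m·K/W
R_mineral wool = ΣR − ΣR_known = 1.377 − 0.07049 = 1.307 m·K/W
ln(r₂/r₁)/(2πk) = 1.307 ⇒ k = 0.3400/(2π·1.307) = 0.0414 W/m·K

k = 0.0414 W/m·K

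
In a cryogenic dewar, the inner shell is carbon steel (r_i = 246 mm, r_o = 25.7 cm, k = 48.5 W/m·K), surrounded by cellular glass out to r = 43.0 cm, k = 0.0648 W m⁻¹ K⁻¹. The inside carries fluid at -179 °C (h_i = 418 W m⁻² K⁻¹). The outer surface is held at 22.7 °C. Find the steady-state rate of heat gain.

Q = 105 W

Treat each layer as a resistance in series:
  R_conv,in = 1/(4πr²h) = 1/(4π·0.246²·418) = 0.003146 K/W
  R_carbon steel = (1/0.246 − 1/0.257)/(4πk) = 0.1740/(4π·48.5) = 2.855×10^-4 K/W
  R_cellular glass = (1/0.257 − 1/0.430)/(4πk) = 1.565/(4π·0.0648) = 1.922 K/W
ΣR = 0.003146 + 2.855×10^-4 + 1.922 = 1.925 K/W
Q = ΔT/ΣR = (-179 °C − 22.7 °C)/1.925 = -105 W
(Negative Q ⇒ heat flows inward; heat gain = 105 W.)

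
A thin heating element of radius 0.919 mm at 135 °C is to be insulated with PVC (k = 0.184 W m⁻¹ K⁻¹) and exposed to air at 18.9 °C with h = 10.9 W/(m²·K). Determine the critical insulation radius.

For a cylinder, r_cr = k_ins/h = 0.184/10.9 = 0.0169 m = 1.69 cm

r_cr = 1.69 cm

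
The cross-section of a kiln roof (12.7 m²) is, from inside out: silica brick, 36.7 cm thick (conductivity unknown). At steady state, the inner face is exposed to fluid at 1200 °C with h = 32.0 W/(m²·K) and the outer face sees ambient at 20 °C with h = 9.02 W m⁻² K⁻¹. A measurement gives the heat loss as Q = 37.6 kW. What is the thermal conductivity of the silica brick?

ΣR = ΔT/Q = |1200 − 20|/37600 = 0.03138 K/W
Known resistances:
  R_conv,in = 1/(hA) = 1/(32.0·12.7) = 0.002461 K/W
  R_conv,out = 1/(hA) = 1/(9.02·12.7) = 0.008730 K/W
R_silica brick = ΣR − ΣR_known = 0.03138 − 0.01119 = 0.02019 K/W
L/(kA) = 0.02019 ⇒ k = 0.367/(0.02019·12.7) = 1.43 W/m·K

k = 1.43 W/m·K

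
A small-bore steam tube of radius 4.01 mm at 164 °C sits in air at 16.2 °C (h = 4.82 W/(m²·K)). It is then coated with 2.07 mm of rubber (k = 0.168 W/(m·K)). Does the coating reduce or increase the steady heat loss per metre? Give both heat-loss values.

Critical radius for a cylinder: r_cr = k/h = 0.0349 m = 3.49 cm.
Outer radius after coating: r₂ = 0.00401 + 0.00207 = 0.00608 m.
Since r₁ < r_cr and r₂ ≤ r_cr, the coating moves toward the maximum at r_cr — heat loss rises.
Bare: R = 1/(2πr₁h) = 8.234 m·K/W; Q = 147.8/8.234 = 17.9 W/m.
Coated: R = R_cond + R_conv = 5.825 m·K/W; Q = 147.8/5.825 = 25.4 W/m.

increases: 17.9 → 25.4 W/m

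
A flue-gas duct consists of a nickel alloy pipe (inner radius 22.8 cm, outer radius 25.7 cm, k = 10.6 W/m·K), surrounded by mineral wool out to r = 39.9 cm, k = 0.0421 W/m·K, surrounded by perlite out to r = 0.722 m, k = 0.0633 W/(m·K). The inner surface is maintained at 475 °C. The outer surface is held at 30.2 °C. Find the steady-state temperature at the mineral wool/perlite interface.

Series thermal resistances, inner to outer:
  R'_nickel alloy = ln(0.257/0.228)/(2πk) = 0.1197/(2π·10.6) = 0.001798 m·K/W
  R'_mineral wool = ln(0.399/0.257)/(2πk) = 0.4399/(2π·0.0421) = 1.663 m·K/W
  R'_perlite = ln(0.722/0.399)/(2πk) = 0.5931/(2π·0.0633) = 1.491 m·K/W
ΣR = 0.001798 + 1.663 + 1.491 = 3.156 m·K/W
Q' = ΔT/ΣR = (475 °C − 30.2 °C)/3.156 = 140.9 W/m
From the inner boundary to the mineral wool/perlite interface, ΣR_partial = 1.665 m·K/W.
T_interface = T_in − Q'·ΣR_partial = 475 °C − (140.9)(1.665) = 240 °C

T = 240 °C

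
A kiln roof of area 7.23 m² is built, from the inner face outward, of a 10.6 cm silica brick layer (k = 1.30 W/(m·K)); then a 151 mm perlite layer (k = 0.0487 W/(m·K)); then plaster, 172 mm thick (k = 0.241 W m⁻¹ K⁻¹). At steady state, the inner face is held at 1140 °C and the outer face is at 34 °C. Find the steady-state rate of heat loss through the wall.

Q = 2.05 kW

Resistance network (inner→outer):
  R_silica brick = L/(kA) = 0.106/(1.30·7.23) = 0.01128 K/W
  R_perlite = L/(kA) = 0.151/(0.0487·7.23) = 0.4289 K/W
  R_plaster = L/(kA) = 0.172/(0.241·7.23) = 0.09871 K/W
ΣR = 0.01128 + 0.4289 + 0.09871 = 0.5389 K/W
Q = ΔT/ΣR = (1140 °C − 34 °C)/0.5389 = 2050 W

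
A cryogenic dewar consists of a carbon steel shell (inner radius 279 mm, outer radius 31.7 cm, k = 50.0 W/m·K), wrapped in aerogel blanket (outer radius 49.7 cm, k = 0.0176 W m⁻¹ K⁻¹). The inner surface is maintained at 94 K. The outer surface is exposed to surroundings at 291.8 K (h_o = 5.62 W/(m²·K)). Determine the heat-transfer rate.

Q = 37.9 W

Series thermal resistances, inner to outer:
  R_carbon steel = (1/0.279 − 1/0.317)/(4πk) = 0.4297/(4π·50.0) = 6.838×10^-4 K/W
  R_aerogel blanket = (1/0.317 − 1/0.497)/(4πk) = 1.143/(4π·0.0176) = 5.166 K/W
  R_conv,out = 1/(4πr²h) = 1/(4π·0.497²·5.62) = 0.05732 K/W
ΣR = 6.838×10^-4 + 5.166 + 0.05732 = 5.224 K/W
Q = ΔT/ΣR = (94 K − 291.8 K)/5.224 = -37.9 W
(Negative Q ⇒ heat flows inward; heat gain = 37.9 W.)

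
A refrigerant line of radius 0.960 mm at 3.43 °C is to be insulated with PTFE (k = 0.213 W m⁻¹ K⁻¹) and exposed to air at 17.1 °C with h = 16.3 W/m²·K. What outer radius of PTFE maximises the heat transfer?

r_cr = 1.31 cm

For a cylinder, r_cr = k_ins/h = 0.213/16.3 = 0.0131 m = 1.31 cm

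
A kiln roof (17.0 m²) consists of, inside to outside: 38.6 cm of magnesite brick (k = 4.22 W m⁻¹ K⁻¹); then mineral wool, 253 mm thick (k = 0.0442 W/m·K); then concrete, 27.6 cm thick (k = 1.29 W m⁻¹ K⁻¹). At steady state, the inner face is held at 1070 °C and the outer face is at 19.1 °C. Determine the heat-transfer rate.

Q = 2.96 kW

Treat each layer as a resistance in series:
  R_magnesite brick = L/(kA) = 0.386/(4.22·17.0) = 0.005381 K/W
  R_mineral wool = L/(kA) = 0.253/(0.0442·17.0) = 0.3367 K/W
  R_concrete = L/(kA) = 0.276/(1.29·17.0) = 0.01259 K/W
ΣR = 0.005381 + 0.3367 + 0.01259 = 0.3547 K/W
Q = ΔT/ΣR = (1070 °C − 19.1 °C)/0.3547 = 2960 W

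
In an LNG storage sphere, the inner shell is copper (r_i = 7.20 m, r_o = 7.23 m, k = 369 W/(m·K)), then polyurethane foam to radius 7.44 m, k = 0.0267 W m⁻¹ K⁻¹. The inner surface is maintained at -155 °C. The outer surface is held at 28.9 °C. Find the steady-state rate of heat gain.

Q = 15.8 kW

Treat each layer as a resistance in series:
  R_copper = (1/7.20 − 1/7.23)/(4πk) = 5.763×10^-4/(4π·369) = 1.243×10^-7 K/W
  R_polyurethane foam = (1/7.23 − 1/7.44)/(4πk) = 0.003904/(4π·0.0267) = 0.01164 K/W
ΣR = 1.243×10^-7 + 0.01164 = 0.01164 K/W
Q = ΔT/ΣR = (-155 °C − 28.9 °C)/0.01164 = -15800 W
(Negative Q ⇒ heat flows inward; heat gain = 15800 W.)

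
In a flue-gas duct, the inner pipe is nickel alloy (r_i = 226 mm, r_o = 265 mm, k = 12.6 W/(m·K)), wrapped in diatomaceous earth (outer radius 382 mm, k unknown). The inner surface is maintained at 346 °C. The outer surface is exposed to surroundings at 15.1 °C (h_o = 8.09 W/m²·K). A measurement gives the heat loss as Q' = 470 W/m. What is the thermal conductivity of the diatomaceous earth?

k = 0.0895 W/m·K

ΣR = ΔT/Q' = |346 − 15.1|/470 = 0.7040 m·K/W
Known resistances:
  R'_nickel alloy = ln(0.265/0.226)/(2πk) = 0.1592/(2π·12.6) = 0.002011 m·K/W
  R'_conv,out = 1/(2πr h) = 1/(2π·0.382·8.09) = 0.05150 m·K/W
R_diatomaceous earth = ΣR − ΣR_known = 0.7040 − 0.05351 = 0.6505 m·K/W
ln(r₂/r₁)/(2πk) = 0.6505 ⇒ k = 0.3657/(2π·0.6505) = 0.0895 W/m·K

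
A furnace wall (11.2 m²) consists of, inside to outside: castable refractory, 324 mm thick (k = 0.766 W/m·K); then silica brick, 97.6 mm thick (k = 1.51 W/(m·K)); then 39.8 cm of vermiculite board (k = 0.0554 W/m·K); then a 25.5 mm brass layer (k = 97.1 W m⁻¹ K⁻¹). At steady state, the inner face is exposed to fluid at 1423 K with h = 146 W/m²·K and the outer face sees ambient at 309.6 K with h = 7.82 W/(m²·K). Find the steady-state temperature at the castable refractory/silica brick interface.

Resistance network (inner→outer):
  R_conv,in = 1/(hA) = 1/(146·11.2) = 6.115×10^-4 K/W
  R_castable refractory = L/(kA) = 0.324/(0.766·11.2) = 0.03777 K/W
  R_silica brick = L/(kA) = 0.0976/(1.51·11.2) = 0.005771 K/W
  R_vermiculite board = L/(kA) = 0.398/(0.0554·11.2) = 0.6414 K/W
  R_brass = L/(kA) = 0.0255/(97.1·11.2) = 2.345×10^-5 K/W
  R_conv,out = 1/(hA) = 1/(7.82·11.2) = 0.01142 K/W
ΣR = 6.115×10^-4 + 0.03777 + 0.005771 + 0.6414 + 2.345×10^-5 + 0.01142 = 0.6970 K/W
Q = ΔT/ΣR = (1423 K − 309.6 K)/0.6970 = 1597 W
From the inner boundary to the castable refractory/silica brick interface, ΣR_partial = 0.03838 K/W.
T_interface = T_in − Q·ΣR_partial = 1423 K − (1597)(0.03838) = 1362 K

T = 1362 K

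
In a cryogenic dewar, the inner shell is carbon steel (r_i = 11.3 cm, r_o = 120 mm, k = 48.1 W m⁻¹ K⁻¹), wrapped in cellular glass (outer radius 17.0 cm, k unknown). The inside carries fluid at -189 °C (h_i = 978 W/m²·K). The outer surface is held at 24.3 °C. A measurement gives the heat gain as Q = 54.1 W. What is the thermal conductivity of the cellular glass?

k = 0.0496 W/m·K

ΣR = ΔT/Q = |-189 − 24.3|/54.1 = 3.943 K/W
Known resistances:
  R_conv,in = 1/(4πr²h) = 1/(4π·0.113²·978) = 0.006372 K/W
  R_carbon steel = (1/0.113 − 1/0.120)/(4πk) = 0.5162/(4π·48.1) = 8.541×10^-4 K/W
R_cellular glass = ΣR − ΣR_known = 3.943 − 0.007226 = 3.936 K/W
(1/r₁−1/r₂)/(4πk) = 3.936 ⇒ k = 2.451/(4π·3.936) = 0.0496 W/m·K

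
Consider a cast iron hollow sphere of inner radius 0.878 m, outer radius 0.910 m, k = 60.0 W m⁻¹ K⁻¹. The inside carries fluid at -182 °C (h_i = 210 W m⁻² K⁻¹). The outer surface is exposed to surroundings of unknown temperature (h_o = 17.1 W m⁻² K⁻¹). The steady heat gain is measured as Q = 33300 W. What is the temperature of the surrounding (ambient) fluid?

T_out = 23.3 °C

Series resistances:
  R_conv,in = 1/(4πr²h) = 1/(4π·0.878²·210) = 4.916×10^-4 K/W
  R_cast iron = (1/0.878 − 1/0.910)/(4πk) = 0.04005/(4π·60.0) = 5.312×10^-5 K/W
  R_conv,out = 1/(4πr²h) = 1/(4π·0.910²·17.1) = 0.005620 K/W
ΣR = 0.006164 K/W
ΔT = Q·ΣR = 33300 × 0.006164 = 205.3 K
Heat flows inward, so T_out = T_in + ΔT = -182 + 205.3 = 23.3 °C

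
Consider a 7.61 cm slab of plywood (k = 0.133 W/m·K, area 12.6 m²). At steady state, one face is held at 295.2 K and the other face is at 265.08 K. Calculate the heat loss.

Q = kA·ΔT/L = 0.133 × 12.6 × |295.2 K − 265.08 K| / 0.0761 = 663 W

Q = 663 W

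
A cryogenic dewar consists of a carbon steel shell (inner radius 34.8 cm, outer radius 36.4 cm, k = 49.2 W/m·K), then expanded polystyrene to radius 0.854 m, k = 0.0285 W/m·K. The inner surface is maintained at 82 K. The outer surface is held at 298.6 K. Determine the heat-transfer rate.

Q = 49.2 W

Treat each layer as a resistance in series:
  R_carbon steel = (1/0.348 − 1/0.364)/(4πk) = 0.1263/(4π·49.2) = 2.043×10^-4 K/W
  R_expanded polystyrene = (1/0.364 − 1/0.854)/(4πk) = 1.576/(4π·0.0285) = 4.401 K/W
ΣR = 2.043×10^-4 + 4.401 = 4.401 K/W
Q = ΔT/ΣR = (82 K − 298.6 K)/4.401 = -49.2 W
(Negative Q ⇒ heat flows inward; heat gain = 49.2 W.)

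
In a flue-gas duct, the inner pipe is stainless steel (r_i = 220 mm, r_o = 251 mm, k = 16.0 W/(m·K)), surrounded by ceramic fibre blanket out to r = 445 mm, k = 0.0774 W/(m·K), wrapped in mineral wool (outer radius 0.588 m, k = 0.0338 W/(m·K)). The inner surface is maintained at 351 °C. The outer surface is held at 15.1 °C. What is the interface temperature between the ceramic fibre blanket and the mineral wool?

Treat each layer as a resistance in series:
  R'_stainless steel = ln(0.251/0.220)/(2πk) = 0.1318/(2π·16.0) = 0.001311 m·K/W
  R'_ceramic fibre blanket = ln(0.445/0.251)/(2πk) = 0.5726/(2π·0.0774) = 1.177 m·K/W
  R'_mineral wool = ln(0.588/0.445)/(2πk) = 0.2787/(2π·0.0338) = 1.312 m·K/W
ΣR = 0.001311 + 1.177 + 1.312 = 2.490 m·K/W
Q' = ΔT/ΣR = (351 °C − 15.1 °C)/2.490 = 134.9 W/m
From the inner boundary to the ceramic fibre blanket/mineral wool interface, ΣR_partial = 1.178 m·K/W.
T_interface = T_in − Q'·ΣR_partial = 351 °C − (134.9)(1.178) = 192 °C

T = 192 °C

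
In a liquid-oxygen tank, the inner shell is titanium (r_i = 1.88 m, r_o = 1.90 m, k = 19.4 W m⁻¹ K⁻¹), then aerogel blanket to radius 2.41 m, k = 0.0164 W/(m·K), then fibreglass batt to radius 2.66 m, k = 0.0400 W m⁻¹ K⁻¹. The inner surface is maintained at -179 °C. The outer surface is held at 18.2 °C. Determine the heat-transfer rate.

Q = 319 W

Resistance network (inner→outer):
  R_titanium = (1/1.88 − 1/1.90)/(4πk) = 0.005599/(4π·19.4) = 2.297×10^-5 K/W
  R_aerogel blanket = (1/1.90 − 1/2.41)/(4πk) = 0.1114/(4π·0.0164) = 0.5404 K/W
  R_fibreglass batt = (1/2.41 − 1/2.66)/(4πk) = 0.03900/(4π·0.0400) = 0.07758 K/W
ΣR = 2.297×10^-5 + 0.5404 + 0.07758 = 0.6180 K/W
Q = ΔT/ΣR = (-179 °C − 18.2 °C)/0.6180 = -319 W
(Negative Q ⇒ heat flows inward; heat gain = 319 W.)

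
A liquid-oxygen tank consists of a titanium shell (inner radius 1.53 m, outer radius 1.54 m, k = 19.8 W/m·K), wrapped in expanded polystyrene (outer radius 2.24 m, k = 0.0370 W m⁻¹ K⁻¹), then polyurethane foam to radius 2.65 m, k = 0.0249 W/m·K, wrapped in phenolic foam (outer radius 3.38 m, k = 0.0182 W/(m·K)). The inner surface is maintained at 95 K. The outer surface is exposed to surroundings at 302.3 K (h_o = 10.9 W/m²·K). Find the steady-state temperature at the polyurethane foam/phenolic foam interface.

T = 229.3 K

Resistance network (inner→outer):
  R_titanium = (1/1.53 − 1/1.54)/(4πk) = 0.004244/(4π·19.8) = 1.706×10^-5 K/W
  R_expanded polystyrene = (1/1.54 − 1/2.24)/(4πk) = 0.2029/(4π·0.0370) = 0.4364 K/W
  R_polyurethane foam = (1/2.24 − 1/2.65)/(4πk) = 0.06907/(4π·0.0249) = 0.2207 K/W
  R_phenolic foam = (1/2.65 − 1/3.38)/(4πk) = 0.08150/(4π·0.0182) = 0.3564 K/W
  R_conv,out = 1/(4πr²h) = 1/(4π·3.38²·10.9) = 6.390×10^-4 K/W
ΣR = 1.706×10^-5 + 0.4364 + 0.2207 + 0.3564 + 6.390×10^-4 = 1.014 K/W
Q = ΔT/ΣR = (95 K − 302.3 K)/1.014 = -204.4 W
From the inner boundary to the polyurethane foam/phenolic foam interface, ΣR_partial = 0.6571 K/W.
T_interface = T_in − Q·ΣR_partial = 95 K − (-204.4)(0.6571) = 229.3 K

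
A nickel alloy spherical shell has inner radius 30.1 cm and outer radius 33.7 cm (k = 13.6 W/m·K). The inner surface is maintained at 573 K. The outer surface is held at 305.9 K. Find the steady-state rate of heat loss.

Q = 4πk·ΔT/(1/r₁ − 1/r₂) = 4π × 13.6 × 267.1 / (1/0.301 − 1/0.337) = 1.29×10^5 W

Q = 1.29×10^5 W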